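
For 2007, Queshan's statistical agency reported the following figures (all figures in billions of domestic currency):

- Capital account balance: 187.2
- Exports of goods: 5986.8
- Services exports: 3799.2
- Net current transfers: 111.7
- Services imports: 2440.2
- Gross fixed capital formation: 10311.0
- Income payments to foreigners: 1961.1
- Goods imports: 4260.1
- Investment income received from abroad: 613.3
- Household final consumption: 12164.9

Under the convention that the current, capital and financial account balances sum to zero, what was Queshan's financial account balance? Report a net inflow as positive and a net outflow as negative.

-2036.8

Goods balance = 5986.8 - 4260.1 = 1726.7
Services balance = 3799.2 - 2440.2 = 1359.0
Trade balance (goods + services) = 1726.7 + 1359.0 = 3085.7
Net primary income = 613.3 - 1961.1 = -1347.8
Net secondary income = 111.7
Current account = 3085.7 + (-1347.8) + 111.7 = 1849.6
Financial account = -(1849.6 + 187.2) = -2036.8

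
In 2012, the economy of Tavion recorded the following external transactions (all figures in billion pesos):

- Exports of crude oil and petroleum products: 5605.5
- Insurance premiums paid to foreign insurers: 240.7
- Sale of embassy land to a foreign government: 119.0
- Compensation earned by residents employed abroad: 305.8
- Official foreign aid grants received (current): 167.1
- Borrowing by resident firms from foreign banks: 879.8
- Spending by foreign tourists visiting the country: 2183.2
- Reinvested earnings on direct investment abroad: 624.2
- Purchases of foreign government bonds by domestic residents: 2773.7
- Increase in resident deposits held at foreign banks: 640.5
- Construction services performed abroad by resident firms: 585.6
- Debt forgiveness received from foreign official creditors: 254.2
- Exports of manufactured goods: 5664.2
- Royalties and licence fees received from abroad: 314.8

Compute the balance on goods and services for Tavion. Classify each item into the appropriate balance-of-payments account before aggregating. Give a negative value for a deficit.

14112.6

Goods: 5664.2 + 5605.5 = 11269.7
Services: -240.7 + 2183.2 + 314.8 + 585.6 = 2842.9
Trade balance = 11269.7 + 2842.9 = 14112.6
(Excluded from the trade balance — capital account: sale of embassy land to a foreign government 119.0, debt forgiveness received from foreign official creditors 254.2; primary income: compensation earned by residents employed abroad 305.8, reinvested earnings on direct investment abroad 624.2; secondary income: official foreign aid grants received (current) 167.1; financial account: borrowing by resident firms from foreign banks 879.8, purchases of foreign government bonds by domestic residents 2773.7, increase in resident deposits held at foreign banks 640.5.)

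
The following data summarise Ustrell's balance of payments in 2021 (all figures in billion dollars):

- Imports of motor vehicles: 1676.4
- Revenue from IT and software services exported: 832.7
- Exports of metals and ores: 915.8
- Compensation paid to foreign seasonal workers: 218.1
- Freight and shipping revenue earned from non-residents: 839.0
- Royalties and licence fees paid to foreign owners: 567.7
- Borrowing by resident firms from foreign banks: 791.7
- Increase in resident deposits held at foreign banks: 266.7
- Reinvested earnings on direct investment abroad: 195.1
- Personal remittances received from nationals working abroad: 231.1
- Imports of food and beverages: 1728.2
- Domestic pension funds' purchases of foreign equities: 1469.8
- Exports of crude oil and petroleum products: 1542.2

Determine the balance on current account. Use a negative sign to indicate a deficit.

365.5

Goods: -1728.2 - 1676.4 + 1542.2 + 915.8 = -946.6
Services: -567.7 + 839.0 + 832.7 = 1104.0
Primary income: 195.1 - 218.1 = -23.0
Secondary income: 231.1
Current account = (-946.6) + 1104.0 + (-23.0) + 231.1 = 365.5
(Excluded from the current account — financial account: borrowing by resident firms from foreign banks 791.7, increase in resident deposits held at foreign banks 266.7, domestic pension funds' purchases of foreign equities 1469.8.)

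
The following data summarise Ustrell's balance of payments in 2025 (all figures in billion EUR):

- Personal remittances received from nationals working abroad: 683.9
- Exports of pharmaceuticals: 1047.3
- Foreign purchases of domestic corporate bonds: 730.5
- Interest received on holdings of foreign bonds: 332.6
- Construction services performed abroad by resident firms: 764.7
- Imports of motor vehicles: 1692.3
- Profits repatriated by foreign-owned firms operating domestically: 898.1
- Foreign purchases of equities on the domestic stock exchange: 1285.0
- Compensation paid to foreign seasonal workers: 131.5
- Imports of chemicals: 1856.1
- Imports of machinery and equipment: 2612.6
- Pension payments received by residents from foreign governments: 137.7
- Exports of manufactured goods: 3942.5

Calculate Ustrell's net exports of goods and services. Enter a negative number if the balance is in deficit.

Goods: -2612.6 + 1047.3 - 1856.1 + 3942.5 - 1692.3 = -1171.2
Services: 764.7
Trade balance = -1171.2 + 764.7 = -406.5
(Excluded from the trade balance — secondary income: personal remittances received from nationals working abroad 683.9, pension payments received by residents from foreign governments 137.7; financial account: foreign purchases of domestic corporate bonds 730.5, foreign purchases of equities on the domestic stock exchange 1285.0; primary income: interest received on holdings of foreign bonds 332.6, profits repatriated by foreign-owned firms operating domestically 898.1, compensation paid to foreign seasonal workers 131.5.)

-406.5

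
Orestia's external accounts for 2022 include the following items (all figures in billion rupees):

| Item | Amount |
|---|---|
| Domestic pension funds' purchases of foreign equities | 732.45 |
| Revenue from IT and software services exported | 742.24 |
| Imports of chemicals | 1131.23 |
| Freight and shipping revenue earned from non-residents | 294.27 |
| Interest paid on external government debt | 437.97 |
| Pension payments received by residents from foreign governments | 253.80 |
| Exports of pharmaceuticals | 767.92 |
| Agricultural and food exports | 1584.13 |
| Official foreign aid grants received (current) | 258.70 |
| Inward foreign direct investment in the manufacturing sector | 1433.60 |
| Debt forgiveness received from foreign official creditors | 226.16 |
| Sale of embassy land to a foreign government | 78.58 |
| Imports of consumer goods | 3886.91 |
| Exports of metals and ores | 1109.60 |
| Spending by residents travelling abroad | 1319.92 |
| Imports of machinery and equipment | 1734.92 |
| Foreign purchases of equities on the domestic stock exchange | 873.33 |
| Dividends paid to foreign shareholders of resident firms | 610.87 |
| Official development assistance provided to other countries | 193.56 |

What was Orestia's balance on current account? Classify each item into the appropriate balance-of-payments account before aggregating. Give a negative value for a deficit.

Goods: -3886.91 + 1109.60 - 1734.92 + 767.92 - 1131.23 + 1584.13 = -3291.41
Services: 294.27 + 742.24 - 1319.92 = -283.41
Primary income: -437.97 - 610.87 = -1048.84
Secondary income: 258.70 + 253.80 - 193.56 = 318.94
Current account = (-3291.41) + (-283.41) + (-1048.84) + 318.94 = -4304.72
(Excluded from the current account — financial account: domestic pension funds' purchases of foreign equities 732.45, inward foreign direct investment in the manufacturing sector 1433.60, foreign purchases of equities on the domestic stock exchange 873.33; capital account: debt forgiveness received from foreign official creditors 226.16, sale of embassy land to a foreign government 78.58.)

-4304.72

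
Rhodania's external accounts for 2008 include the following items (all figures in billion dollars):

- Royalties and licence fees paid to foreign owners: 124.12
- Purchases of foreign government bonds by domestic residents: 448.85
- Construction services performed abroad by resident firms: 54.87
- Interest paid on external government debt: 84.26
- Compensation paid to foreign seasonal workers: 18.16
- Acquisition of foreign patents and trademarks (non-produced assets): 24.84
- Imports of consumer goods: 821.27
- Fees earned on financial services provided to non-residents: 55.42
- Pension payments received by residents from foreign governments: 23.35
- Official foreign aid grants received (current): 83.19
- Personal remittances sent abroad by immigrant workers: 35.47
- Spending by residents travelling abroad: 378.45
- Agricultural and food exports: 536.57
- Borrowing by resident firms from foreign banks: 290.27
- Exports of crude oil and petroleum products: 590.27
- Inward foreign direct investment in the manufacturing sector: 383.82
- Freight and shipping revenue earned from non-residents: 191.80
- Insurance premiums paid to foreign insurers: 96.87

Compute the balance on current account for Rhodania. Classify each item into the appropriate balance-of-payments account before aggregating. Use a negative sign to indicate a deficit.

-23.13

Goods: 536.57 + 590.27 - 821.27 = 305.57
Services: 55.42 + 191.80 - 96.87 - 378.45 - 124.12 + 54.87 = -297.35
Primary income: -84.26 - 18.16 = -102.42
Secondary income: -35.47 + 23.35 + 83.19 = 71.07
Current account = 305.57 + (-297.35) + (-102.42) + 71.07 = -23.13
(Excluded from the current account — financial account: purchases of foreign government bonds by domestic residents 448.85, borrowing by resident firms from foreign banks 290.27, inward foreign direct investment in the manufacturing sector 383.82; capital account: acquisition of foreign patents and trademarks (non-produced assets) 24.84.)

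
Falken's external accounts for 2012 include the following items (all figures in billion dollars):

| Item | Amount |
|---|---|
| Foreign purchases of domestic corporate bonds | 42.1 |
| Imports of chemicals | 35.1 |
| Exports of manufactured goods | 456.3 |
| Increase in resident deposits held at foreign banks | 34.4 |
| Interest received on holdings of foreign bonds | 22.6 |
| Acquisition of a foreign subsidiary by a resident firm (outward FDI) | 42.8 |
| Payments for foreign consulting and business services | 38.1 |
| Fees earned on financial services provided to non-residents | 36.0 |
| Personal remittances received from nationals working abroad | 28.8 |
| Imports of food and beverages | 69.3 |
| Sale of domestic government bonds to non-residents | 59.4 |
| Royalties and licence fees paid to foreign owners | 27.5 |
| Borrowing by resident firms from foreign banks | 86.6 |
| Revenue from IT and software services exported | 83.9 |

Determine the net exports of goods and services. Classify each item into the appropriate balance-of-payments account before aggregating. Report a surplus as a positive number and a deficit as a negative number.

406.2

Goods: -35.1 - 69.3 + 456.3 = 351.9
Services: 83.9 + 36.0 - 38.1 - 27.5 = 54.3
Trade balance = 351.9 + 54.3 = 406.2
(Excluded from the trade balance — financial account: foreign purchases of domestic corporate bonds 42.1, increase in resident deposits held at foreign banks 34.4, acquisition of a foreign subsidiary by a resident firm (outward FDI) 42.8, sale of domestic government bonds to non-residents 59.4, borrowing by resident firms from foreign banks 86.6; primary income: interest received on holdings of foreign bonds 22.6; secondary income: personal remittances received from nationals working abroad 28.8.)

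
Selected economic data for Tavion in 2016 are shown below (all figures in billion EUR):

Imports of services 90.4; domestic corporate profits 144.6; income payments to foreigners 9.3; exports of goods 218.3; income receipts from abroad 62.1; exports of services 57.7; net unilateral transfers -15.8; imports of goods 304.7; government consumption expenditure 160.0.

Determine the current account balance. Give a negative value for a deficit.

Goods balance = 218.3 - 304.7 = -86.4
Services balance = 57.7 - 90.4 = -32.7
Trade balance (goods + services) = -86.4 + (-32.7) = -119.1
Net primary income = 62.1 - 9.3 = 52.8
Net secondary income = -15.8
Current account = -119.1 + 52.8 + (-15.8) = -82.1

-82.1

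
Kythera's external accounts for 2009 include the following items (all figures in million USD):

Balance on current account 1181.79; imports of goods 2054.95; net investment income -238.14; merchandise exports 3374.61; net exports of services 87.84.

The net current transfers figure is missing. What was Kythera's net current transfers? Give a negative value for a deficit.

Current account = goods balance + services balance + net primary income + net secondary income
Sum of the known components = 1169.36
Net current transfers = CA - (known components) = 1181.79 - 1169.36 = 12.43

12.43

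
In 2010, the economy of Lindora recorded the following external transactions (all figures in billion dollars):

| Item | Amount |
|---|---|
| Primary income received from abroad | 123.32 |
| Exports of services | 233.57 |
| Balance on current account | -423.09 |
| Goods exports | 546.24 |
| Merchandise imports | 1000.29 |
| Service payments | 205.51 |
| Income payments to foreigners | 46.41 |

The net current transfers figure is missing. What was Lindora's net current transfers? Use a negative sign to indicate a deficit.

Current account = goods balance + services balance + net primary income + net secondary income
Sum of the known components = -349.08
Net current transfers = CA - (known components) = -423.09 - (-349.08) = -74.01

-74.01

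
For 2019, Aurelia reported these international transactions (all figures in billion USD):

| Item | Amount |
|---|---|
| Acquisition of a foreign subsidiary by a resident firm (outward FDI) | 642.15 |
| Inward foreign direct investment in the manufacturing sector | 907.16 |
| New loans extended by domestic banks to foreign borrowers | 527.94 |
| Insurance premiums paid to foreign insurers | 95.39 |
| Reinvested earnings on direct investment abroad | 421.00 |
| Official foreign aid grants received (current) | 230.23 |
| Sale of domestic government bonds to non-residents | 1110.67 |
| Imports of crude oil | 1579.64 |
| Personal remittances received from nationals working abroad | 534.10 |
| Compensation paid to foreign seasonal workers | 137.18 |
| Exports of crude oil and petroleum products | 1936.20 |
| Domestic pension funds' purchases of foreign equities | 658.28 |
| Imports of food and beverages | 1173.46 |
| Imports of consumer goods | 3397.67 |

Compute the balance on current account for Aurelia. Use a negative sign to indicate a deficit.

Goods: -1579.64 - 1173.46 - 3397.67 + 1936.20 = -4214.57
Services: -95.39
Primary income: 421.00 - 137.18 = 283.82
Secondary income: 534.10 + 230.23 = 764.33
Current account = (-4214.57) + (-95.39) + 283.82 + 764.33 = -3261.81
(Excluded from the current account — financial account: acquisition of a foreign subsidiary by a resident firm (outward FDI) 642.15, inward foreign direct investment in the manufacturing sector 907.16, new loans extended by domestic banks to foreign borrowers 527.94, sale of domestic government bonds to non-residents 1110.67, domestic pension funds' purchases of foreign equities 658.28.)

-3261.81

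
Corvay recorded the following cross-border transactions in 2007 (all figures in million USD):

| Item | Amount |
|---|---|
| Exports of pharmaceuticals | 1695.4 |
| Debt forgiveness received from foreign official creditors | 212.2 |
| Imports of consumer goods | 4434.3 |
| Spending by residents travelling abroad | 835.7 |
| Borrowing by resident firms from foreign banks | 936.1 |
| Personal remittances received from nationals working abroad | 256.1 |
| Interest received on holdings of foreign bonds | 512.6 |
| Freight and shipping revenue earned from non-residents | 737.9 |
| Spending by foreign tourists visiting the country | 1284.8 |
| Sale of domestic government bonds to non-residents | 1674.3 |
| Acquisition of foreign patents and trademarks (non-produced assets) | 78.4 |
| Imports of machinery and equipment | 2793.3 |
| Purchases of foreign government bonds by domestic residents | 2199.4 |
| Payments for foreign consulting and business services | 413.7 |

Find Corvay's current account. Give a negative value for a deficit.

Goods: 1695.4 - 2793.3 - 4434.3 = -5532.2
Services: -835.7 - 413.7 + 1284.8 + 737.9 = 773.3
Primary income: 512.6
Secondary income: 256.1
Current account = (-5532.2) + 773.3 + 512.6 + 256.1 = -3990.2
(Excluded from the current account — capital account: debt forgiveness received from foreign official creditors 212.2, acquisition of foreign patents and trademarks (non-produced assets) 78.4; financial account: borrowing by resident firms from foreign banks 936.1, sale of domestic government bonds to non-residents 1674.3, purchases of foreign government bonds by domestic residents 2199.4.)

-3990.2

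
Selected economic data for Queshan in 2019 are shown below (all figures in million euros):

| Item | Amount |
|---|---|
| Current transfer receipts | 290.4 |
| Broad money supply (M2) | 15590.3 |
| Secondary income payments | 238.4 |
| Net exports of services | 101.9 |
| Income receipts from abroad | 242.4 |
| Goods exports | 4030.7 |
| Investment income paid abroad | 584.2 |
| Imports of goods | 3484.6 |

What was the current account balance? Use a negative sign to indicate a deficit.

358.2

Goods balance = 4030.7 - 3484.6 = 546.1
Services balance = 101.9
Trade balance (goods + services) = 546.1 + 101.9 = 648.0
Net primary income = 242.4 - 584.2 = -341.8
Net secondary income = 290.4 - 238.4 = 52.0
Current account = 648.0 + (-341.8) + 52.0 = 358.2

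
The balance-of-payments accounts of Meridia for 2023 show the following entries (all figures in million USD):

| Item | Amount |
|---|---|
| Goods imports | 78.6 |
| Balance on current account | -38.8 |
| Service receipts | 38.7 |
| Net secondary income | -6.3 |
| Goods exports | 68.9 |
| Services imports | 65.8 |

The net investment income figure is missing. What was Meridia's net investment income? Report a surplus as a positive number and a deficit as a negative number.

4.3

Current account = goods balance + services balance + net primary income + net secondary income
Sum of the known components = -43.1
Net investment income = CA - (known components) = -38.8 - (-43.1) = 4.3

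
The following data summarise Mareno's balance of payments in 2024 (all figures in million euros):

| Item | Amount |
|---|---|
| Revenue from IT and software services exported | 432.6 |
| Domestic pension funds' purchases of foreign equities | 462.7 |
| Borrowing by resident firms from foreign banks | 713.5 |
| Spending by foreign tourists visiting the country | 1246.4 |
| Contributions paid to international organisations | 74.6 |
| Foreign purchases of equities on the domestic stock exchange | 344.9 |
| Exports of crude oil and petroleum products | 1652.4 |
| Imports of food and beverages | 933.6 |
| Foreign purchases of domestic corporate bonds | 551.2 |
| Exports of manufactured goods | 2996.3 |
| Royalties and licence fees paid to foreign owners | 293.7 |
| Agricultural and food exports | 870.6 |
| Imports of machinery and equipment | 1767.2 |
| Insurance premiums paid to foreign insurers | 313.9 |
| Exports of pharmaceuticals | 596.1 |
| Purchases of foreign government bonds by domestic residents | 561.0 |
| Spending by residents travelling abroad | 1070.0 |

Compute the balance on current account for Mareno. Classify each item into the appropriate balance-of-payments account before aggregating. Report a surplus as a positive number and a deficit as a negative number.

3341.4

Goods: 596.1 + 870.6 - 933.6 - 1767.2 + 2996.3 + 1652.4 = 3414.6
Services: -1070.0 + 432.6 - 313.9 + 1246.4 - 293.7 = 1.4
Secondary income: -74.6
Current account = 3414.6 + 1.4 + (-74.6) = 3341.4
(Excluded from the current account — financial account: domestic pension funds' purchases of foreign equities 462.7, borrowing by resident firms from foreign banks 713.5, foreign purchases of equities on the domestic stock exchange 344.9, foreign purchases of domestic corporate bonds 551.2, purchases of foreign government bonds by domestic residents 561.0.)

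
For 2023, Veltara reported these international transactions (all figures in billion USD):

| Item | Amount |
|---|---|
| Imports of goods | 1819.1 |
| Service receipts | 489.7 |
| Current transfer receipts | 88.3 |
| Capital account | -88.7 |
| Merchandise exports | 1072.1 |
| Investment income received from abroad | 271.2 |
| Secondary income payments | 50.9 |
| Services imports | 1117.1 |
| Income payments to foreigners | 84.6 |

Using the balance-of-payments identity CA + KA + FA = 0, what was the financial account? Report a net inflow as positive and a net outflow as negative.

1239.1

Goods balance = 1072.1 - 1819.1 = -747.0
Services balance = 489.7 - 1117.1 = -627.4
Trade balance (goods + services) = -747.0 + (-627.4) = -1374.4
Net primary income = 271.2 - 84.6 = 186.6
Net secondary income = 88.3 - 50.9 = 37.4
Current account = -1374.4 + 186.6 + 37.4 = -1150.4
Financial account = -(-1150.4 + (-88.7)) = 1239.1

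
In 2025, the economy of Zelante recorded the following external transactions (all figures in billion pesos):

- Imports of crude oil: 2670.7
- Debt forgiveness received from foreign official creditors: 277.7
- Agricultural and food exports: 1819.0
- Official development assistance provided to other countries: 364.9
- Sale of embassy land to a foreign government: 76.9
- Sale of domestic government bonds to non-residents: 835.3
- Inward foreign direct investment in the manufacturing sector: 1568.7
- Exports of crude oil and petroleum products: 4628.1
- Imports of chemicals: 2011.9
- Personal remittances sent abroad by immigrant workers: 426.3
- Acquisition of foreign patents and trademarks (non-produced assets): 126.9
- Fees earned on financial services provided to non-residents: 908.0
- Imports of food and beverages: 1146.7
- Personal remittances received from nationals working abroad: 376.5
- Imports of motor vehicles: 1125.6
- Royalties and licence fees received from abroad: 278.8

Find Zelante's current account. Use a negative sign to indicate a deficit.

264.3

Goods: -2670.7 - 1125.6 - 1146.7 + 1819.0 - 2011.9 + 4628.1 = -507.8
Services: 278.8 + 908.0 = 1186.8
Secondary income: 376.5 - 426.3 - 364.9 = -414.7
Current account = (-507.8) + 1186.8 + (-414.7) = 264.3
(Excluded from the current account — capital account: debt forgiveness received from foreign official creditors 277.7, sale of embassy land to a foreign government 76.9, acquisition of foreign patents and trademarks (non-produced assets) 126.9; financial account: sale of domestic government bonds to non-residents 835.3, inward foreign direct investment in the manufacturing sector 1568.7.)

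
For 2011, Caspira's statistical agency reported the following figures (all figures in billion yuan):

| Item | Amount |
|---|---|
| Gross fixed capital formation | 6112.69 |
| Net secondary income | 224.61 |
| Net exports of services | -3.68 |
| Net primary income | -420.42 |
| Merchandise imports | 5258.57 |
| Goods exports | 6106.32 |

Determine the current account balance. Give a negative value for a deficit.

Goods balance = 6106.32 - 5258.57 = 847.75
Services balance = -3.68
Trade balance (goods + services) = 847.75 + (-3.68) = 844.07
Net primary income = -420.42
Net secondary income = 224.61
Current account = 844.07 + (-420.42) + 224.61 = 648.26

648.26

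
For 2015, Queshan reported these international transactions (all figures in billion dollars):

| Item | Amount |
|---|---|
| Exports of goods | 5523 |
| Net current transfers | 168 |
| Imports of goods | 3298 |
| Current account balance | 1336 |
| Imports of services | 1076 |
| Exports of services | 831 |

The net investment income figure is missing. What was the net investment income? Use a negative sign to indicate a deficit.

-812

Current account = goods balance + services balance + net primary income + net secondary income
Sum of the known components = 2148
Net investment income = CA - (known components) = 1336 - 2148 = -812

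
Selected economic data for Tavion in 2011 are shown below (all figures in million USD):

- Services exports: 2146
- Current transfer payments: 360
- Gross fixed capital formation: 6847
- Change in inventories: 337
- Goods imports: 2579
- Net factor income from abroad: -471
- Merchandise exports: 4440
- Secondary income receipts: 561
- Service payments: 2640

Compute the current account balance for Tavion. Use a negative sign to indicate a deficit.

Goods balance = 4440 - 2579 = 1861
Services balance = 2146 - 2640 = -494
Trade balance (goods + services) = 1861 + (-494) = 1367
Net primary income = -471
Net secondary income = 561 - 360 = 201
Current account = 1367 + (-471) + 201 = 1097

1097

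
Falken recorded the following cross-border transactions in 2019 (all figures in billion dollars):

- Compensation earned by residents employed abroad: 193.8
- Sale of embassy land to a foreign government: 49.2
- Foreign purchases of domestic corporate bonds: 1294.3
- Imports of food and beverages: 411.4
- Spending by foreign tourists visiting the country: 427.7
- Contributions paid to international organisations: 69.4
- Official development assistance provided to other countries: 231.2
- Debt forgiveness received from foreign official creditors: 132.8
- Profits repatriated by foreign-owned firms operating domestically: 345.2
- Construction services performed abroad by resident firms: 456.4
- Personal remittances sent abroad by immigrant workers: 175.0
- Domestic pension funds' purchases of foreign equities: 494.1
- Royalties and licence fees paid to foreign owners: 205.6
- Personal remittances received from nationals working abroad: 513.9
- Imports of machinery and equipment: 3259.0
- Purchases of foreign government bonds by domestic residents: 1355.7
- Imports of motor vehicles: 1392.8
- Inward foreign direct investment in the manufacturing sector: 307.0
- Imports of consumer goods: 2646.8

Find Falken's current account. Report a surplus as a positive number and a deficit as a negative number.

-7144.6

Goods: -3259.0 - 1392.8 - 411.4 - 2646.8 = -7710.0
Services: 427.7 - 205.6 + 456.4 = 678.5
Primary income: -345.2 + 193.8 = -151.4
Secondary income: -231.2 + 513.9 - 69.4 - 175.0 = 38.3
Current account = (-7710.0) + 678.5 + (-151.4) + 38.3 = -7144.6
(Excluded from the current account — capital account: sale of embassy land to a foreign government 49.2, debt forgiveness received from foreign official creditors 132.8; financial account: foreign purchases of domestic corporate bonds 1294.3, domestic pension funds' purchases of foreign equities 494.1, purchases of foreign government bonds by domestic residents 1355.7, inward foreign direct investment in the manufacturing sector 307.0.)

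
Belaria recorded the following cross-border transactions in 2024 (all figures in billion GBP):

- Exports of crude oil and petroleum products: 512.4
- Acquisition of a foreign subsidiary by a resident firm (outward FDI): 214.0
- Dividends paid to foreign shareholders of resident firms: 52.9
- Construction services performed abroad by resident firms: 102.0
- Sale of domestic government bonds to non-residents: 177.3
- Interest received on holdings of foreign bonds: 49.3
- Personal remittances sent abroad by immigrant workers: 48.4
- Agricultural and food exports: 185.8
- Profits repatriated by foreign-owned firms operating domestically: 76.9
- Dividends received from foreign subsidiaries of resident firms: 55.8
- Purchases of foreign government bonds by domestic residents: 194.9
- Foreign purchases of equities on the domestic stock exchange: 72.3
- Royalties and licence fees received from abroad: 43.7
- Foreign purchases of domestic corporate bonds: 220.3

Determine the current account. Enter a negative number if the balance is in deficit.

770.8

Goods: 512.4 + 185.8 = 698.2
Services: 43.7 + 102.0 = 145.7
Primary income: 55.8 + 49.3 - 52.9 - 76.9 = -24.7
Secondary income: -48.4
Current account = 698.2 + 145.7 + (-24.7) + (-48.4) = 770.8
(Excluded from the current account — financial account: acquisition of a foreign subsidiary by a resident firm (outward FDI) 214.0, sale of domestic government bonds to non-residents 177.3, purchases of foreign government bonds by domestic residents 194.9, foreign purchases of equities on the domestic stock exchange 72.3, foreign purchases of domestic corporate bonds 220.3.)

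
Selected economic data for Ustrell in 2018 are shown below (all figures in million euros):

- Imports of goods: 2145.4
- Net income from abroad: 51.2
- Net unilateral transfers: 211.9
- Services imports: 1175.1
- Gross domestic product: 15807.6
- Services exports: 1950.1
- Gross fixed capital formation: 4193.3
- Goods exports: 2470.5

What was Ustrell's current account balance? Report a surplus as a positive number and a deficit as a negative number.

1363.2

Goods balance = 2470.5 - 2145.4 = 325.1
Services balance = 1950.1 - 1175.1 = 775.0
Trade balance (goods + services) = 325.1 + 775.0 = 1100.1
Net primary income = 51.2
Net secondary income = 211.9
Current account = 1100.1 + 51.2 + 211.9 = 1363.2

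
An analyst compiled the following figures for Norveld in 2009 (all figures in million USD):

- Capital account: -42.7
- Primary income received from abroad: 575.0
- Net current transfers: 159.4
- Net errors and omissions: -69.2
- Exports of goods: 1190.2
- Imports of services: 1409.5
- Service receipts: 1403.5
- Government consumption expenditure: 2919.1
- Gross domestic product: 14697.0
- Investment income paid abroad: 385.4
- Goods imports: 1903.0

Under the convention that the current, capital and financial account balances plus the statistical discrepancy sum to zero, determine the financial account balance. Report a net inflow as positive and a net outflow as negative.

481.7

Goods balance = 1190.2 - 1903.0 = -712.8
Services balance = 1403.5 - 1409.5 = -6.0
Trade balance (goods + services) = -712.8 + (-6.0) = -718.8
Net primary income = 575.0 - 385.4 = 189.6
Net secondary income = 159.4
Current account = -718.8 + 189.6 + 159.4 = -369.8
Financial account = -(-369.8 + (-42.7) + (-69.2)) = 481.7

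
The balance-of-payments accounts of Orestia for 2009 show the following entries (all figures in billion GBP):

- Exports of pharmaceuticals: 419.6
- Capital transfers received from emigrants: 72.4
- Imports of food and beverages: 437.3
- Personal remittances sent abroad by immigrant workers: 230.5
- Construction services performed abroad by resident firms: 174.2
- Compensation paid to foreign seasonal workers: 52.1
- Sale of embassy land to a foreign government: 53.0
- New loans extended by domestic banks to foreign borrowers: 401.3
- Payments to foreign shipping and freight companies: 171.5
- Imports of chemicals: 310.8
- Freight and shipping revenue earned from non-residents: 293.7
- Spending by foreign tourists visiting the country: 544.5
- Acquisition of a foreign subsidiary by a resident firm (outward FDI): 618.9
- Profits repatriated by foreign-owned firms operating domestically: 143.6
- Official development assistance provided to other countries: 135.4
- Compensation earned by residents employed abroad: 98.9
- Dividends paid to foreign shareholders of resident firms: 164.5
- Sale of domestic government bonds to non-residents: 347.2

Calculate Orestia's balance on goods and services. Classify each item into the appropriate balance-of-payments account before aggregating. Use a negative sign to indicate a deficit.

512.4

Goods: -437.3 + 419.6 - 310.8 = -328.5
Services: 174.2 + 544.5 + 293.7 - 171.5 = 840.9
Trade balance = -328.5 + 840.9 = 512.4
(Excluded from the trade balance — capital account: capital transfers received from emigrants 72.4, sale of embassy land to a foreign government 53.0; secondary income: personal remittances sent abroad by immigrant workers 230.5, official development assistance provided to other countries 135.4; primary income: compensation paid to foreign seasonal workers 52.1, profits repatriated by foreign-owned firms operating domestically 143.6, compensation earned by residents employed abroad 98.9, dividends paid to foreign shareholders of resident firms 164.5; financial account: new loans extended by domestic banks to foreign borrowers 401.3, acquisition of a foreign subsidiary by a resident firm (outward FDI) 618.9, sale of domestic government bonds to non-residents 347.2.)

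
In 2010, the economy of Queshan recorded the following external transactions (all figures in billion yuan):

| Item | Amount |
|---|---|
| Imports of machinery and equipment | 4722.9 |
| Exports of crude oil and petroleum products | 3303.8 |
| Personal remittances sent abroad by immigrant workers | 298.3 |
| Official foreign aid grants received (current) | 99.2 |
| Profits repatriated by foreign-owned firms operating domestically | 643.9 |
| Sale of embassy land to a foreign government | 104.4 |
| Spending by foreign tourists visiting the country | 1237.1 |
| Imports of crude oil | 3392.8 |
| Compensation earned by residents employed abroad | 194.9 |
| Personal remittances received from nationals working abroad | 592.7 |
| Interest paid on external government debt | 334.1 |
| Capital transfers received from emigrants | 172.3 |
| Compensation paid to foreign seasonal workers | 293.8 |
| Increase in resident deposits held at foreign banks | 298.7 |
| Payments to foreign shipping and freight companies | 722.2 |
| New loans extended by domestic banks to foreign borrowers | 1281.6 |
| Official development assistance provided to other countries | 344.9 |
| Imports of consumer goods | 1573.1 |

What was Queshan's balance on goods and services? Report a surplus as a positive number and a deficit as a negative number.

-5870.1

Goods: -3392.8 - 4722.9 + 3303.8 - 1573.1 = -6385.0
Services: 1237.1 - 722.2 = 514.9
Trade balance = -6385.0 + 514.9 = -5870.1
(Excluded from the trade balance — secondary income: personal remittances sent abroad by immigrant workers 298.3, official foreign aid grants received (current) 99.2, personal remittances received from nationals working abroad 592.7, official development assistance provided to other countries 344.9; primary income: profits repatriated by foreign-owned firms operating domestically 643.9, compensation earned by residents employed abroad 194.9, interest paid on external government debt 334.1, compensation paid to foreign seasonal workers 293.8; capital account: sale of embassy land to a foreign government 104.4, capital transfers received from emigrants 172.3; financial account: increase in resident deposits held at foreign banks 298.7, new loans extended by domestic banks to foreign borrowers 1281.6.)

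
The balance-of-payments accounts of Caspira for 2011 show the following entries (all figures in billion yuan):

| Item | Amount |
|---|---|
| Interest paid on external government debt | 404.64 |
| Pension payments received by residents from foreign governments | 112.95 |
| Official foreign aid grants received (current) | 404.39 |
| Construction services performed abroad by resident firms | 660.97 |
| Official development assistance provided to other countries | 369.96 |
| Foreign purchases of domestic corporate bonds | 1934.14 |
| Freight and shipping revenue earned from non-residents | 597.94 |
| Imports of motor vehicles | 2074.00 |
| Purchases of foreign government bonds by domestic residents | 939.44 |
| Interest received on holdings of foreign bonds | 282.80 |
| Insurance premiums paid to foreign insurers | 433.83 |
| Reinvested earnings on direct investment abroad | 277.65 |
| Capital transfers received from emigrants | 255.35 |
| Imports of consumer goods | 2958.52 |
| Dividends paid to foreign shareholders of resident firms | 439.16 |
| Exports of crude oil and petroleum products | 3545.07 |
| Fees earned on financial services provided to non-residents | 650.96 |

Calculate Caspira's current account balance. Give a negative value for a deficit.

Goods: -2958.52 + 3545.07 - 2074.00 = -1487.45
Services: -433.83 + 650.96 + 597.94 + 660.97 = 1476.04
Primary income: -404.64 - 439.16 + 282.80 + 277.65 = -283.35
Secondary income: -369.96 + 404.39 + 112.95 = 147.38
Current account = (-1487.45) + 1476.04 + (-283.35) + 147.38 = -147.38
(Excluded from the current account — financial account: foreign purchases of domestic corporate bonds 1934.14, purchases of foreign government bonds by domestic residents 939.44; capital account: capital transfers received from emigrants 255.35.)

-147.38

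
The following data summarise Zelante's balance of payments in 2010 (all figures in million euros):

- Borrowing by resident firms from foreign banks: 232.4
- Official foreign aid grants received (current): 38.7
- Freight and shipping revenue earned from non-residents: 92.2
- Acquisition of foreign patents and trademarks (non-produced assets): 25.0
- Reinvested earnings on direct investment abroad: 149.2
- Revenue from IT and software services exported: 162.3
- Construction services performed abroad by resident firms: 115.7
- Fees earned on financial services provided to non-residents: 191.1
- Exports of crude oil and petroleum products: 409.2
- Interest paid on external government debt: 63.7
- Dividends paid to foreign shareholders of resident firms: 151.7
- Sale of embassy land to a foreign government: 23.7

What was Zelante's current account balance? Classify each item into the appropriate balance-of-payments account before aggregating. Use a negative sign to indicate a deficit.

943.0

Goods: 409.2
Services: 92.2 + 162.3 + 115.7 + 191.1 = 561.3
Primary income: -63.7 - 151.7 + 149.2 = -66.2
Secondary income: 38.7
Current account = 409.2 + 561.3 + (-66.2) + 38.7 = 943.0
(Excluded from the current account — financial account: borrowing by resident firms from foreign banks 232.4; capital account: acquisition of foreign patents and trademarks (non-produced assets) 25.0, sale of embassy land to a foreign government 23.7.)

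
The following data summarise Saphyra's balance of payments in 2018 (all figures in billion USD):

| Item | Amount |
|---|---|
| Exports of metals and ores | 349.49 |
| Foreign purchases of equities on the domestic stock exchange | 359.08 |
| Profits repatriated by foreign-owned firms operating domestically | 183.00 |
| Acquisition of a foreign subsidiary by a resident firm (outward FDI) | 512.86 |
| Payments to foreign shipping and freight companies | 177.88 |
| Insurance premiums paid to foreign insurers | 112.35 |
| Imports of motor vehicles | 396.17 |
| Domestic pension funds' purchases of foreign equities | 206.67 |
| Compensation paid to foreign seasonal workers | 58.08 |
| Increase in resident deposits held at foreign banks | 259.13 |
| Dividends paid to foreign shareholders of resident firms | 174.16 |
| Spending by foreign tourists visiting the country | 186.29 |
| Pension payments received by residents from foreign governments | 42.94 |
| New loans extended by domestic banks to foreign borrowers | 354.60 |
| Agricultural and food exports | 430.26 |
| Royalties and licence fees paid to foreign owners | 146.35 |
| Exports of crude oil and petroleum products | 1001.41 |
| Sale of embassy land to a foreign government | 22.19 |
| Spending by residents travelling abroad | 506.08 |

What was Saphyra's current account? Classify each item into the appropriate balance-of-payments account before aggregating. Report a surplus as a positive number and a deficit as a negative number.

Goods: -396.17 + 349.49 + 430.26 + 1001.41 = 1384.99
Services: -112.35 - 146.35 + 186.29 - 506.08 - 177.88 = -756.37
Primary income: -183.00 - 58.08 - 174.16 = -415.24
Secondary income: 42.94
Current account = 1384.99 + (-756.37) + (-415.24) + 42.94 = 256.32
(Excluded from the current account — financial account: foreign purchases of equities on the domestic stock exchange 359.08, acquisition of a foreign subsidiary by a resident firm (outward FDI) 512.86, domestic pension funds' purchases of foreign equities 206.67, increase in resident deposits held at foreign banks 259.13, new loans extended by domestic banks to foreign borrowers 354.60; capital account: sale of embassy land to a foreign government 22.19.)

256.32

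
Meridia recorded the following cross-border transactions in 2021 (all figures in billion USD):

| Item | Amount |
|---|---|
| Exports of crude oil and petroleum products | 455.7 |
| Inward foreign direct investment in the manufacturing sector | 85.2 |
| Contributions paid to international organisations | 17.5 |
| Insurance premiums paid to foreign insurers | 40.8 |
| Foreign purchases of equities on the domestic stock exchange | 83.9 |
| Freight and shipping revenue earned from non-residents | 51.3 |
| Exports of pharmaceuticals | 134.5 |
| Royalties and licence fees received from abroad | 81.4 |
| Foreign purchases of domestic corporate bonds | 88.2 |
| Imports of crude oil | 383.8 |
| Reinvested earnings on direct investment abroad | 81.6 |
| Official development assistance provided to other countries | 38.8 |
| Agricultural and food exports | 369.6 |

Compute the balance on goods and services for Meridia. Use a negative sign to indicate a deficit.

667.9

Goods: 369.6 - 383.8 + 134.5 + 455.7 = 576.0
Services: -40.8 + 81.4 + 51.3 = 91.9
Trade balance = 576.0 + 91.9 = 667.9
(Excluded from the trade balance — financial account: inward foreign direct investment in the manufacturing sector 85.2, foreign purchases of equities on the domestic stock exchange 83.9, foreign purchases of domestic corporate bonds 88.2; secondary income: contributions paid to international organisations 17.5, official development assistance provided to other countries 38.8; primary income: reinvested earnings on direct investment abroad 81.6.)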